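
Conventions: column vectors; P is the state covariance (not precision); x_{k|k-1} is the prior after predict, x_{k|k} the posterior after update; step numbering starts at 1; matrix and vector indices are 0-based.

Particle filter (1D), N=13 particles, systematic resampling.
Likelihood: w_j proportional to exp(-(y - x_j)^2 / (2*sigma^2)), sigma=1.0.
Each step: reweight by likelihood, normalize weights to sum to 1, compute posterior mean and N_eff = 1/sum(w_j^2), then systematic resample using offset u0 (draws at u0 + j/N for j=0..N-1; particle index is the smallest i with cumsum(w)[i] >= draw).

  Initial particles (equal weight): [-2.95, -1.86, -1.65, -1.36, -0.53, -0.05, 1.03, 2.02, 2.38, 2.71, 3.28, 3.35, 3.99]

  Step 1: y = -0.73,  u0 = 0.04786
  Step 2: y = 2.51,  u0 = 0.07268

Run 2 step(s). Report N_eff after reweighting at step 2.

N_eff = 1.7667

step 1: w=[0.0207, 0.1285, 0.1594, 0.1996, 0.2386, 0.1932, 0.0517, 0.0055, 0.0019, 0.0007, 0.0001, 0.0001, 0.0000]  mean=-0.8994  Neff=5.5821  idx=[1, 1, 2, 2, 3, 3, 4, 4, 4, 4, 5, 5, 6]
step 2: w=[0.0002, 0.0002, 0.0004, 0.0004, 0.0012, 0.0012, 0.0218, 0.0218, 0.0218, 0.0218, 0.0837, 0.0837, 0.7417]  mean=0.7040  Neff=1.7667  idx=[9, 10, 11, 12, 12, 12, 12, 12, 12, 12, 12, 12, 12]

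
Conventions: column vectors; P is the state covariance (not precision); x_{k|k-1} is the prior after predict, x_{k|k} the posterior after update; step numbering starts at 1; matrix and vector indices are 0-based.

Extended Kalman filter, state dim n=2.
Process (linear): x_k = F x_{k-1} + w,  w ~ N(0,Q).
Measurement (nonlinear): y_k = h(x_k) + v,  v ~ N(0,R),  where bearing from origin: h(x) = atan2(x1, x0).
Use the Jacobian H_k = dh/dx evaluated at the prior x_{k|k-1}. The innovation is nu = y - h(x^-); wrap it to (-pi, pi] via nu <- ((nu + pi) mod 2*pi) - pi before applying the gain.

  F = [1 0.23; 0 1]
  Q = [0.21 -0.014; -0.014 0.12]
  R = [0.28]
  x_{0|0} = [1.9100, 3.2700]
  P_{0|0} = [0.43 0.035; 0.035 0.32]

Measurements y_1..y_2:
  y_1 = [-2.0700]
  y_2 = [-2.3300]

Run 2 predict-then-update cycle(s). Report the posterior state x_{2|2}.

step 1: x^-=[2.6621, 3.2700]  P^-=[0.6730 0.0946; 0.0946 0.4400]  H_jac=[-0.1839 0.1497]  S=[0.3074]  K=[-0.3566; 0.1577]  nu=[-2.9575]  x^+=[3.7167, 2.8036]  P^+=[0.6339 0.1119; 0.1119 0.4324]
step 2: x^-=[4.3615, 2.8036]  P^-=[0.9183 0.1973; 0.1973 0.5524]  H_jac=[-0.1043 0.1622]  S=[0.2978]  K=[-0.2140; 0.2318]  nu=[-2.9013]  x^+=[4.9825, 2.1311]  P^+=[0.9046 0.2121; 0.2121 0.5364]

x_post = [4.9825, 2.1311]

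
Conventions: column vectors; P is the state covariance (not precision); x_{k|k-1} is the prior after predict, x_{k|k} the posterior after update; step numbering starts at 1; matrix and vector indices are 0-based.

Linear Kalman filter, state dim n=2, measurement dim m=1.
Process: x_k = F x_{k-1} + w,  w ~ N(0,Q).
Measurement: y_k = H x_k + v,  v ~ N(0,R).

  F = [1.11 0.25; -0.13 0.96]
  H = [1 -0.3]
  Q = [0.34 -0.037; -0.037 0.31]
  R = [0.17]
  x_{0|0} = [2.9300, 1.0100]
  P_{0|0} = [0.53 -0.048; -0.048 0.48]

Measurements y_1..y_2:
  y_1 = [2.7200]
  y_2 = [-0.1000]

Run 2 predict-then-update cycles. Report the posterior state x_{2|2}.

step 1: x^-=[3.5048, 0.5887]  P^-=[0.9964 -0.0479; -0.0479 0.7733]  S=[1.2647]  K=[0.7992; -0.2213]  nu=[-0.6082]  x^+=[3.0187, 0.7233]  P^+=[0.1886 0.1758; 0.1758 0.7114]
step 2: x^-=[3.5316, 0.3019]  P^-=[0.7144 0.2881; 0.2881 0.9249]  S=[0.7948]  K=[0.7901; 0.0134]  nu=[-3.5410]  x^+=[0.7338, 0.2544]  P^+=[0.2182 0.2797; 0.2797 0.9248]

x_post = [0.7338, 0.2544]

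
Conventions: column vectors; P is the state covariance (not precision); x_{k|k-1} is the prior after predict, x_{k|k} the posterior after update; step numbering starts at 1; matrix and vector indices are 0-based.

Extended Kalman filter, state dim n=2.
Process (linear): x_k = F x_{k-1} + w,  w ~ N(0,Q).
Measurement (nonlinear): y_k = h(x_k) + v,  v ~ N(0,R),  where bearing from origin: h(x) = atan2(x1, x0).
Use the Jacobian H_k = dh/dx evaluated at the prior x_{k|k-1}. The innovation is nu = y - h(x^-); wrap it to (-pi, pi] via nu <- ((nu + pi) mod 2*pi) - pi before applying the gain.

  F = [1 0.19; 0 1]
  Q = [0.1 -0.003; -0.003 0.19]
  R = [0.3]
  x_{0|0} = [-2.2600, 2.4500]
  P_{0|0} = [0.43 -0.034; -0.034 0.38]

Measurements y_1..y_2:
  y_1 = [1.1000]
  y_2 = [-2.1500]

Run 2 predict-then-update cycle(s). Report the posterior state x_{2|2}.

step 1: x^-=[-1.7945, 2.4500]  P^-=[0.5308 0.0352; 0.0352 0.5700]  H_jac=[-0.2656 -0.1946]  S=[0.3627]  K=[-0.4077; -0.3316]  nu=[-1.1030]  x^+=[-1.3448, 2.8157]  P^+=[0.4705 -0.0138; -0.0138 0.5301]
step 2: x^-=[-0.8099, 2.8157]  P^-=[0.5844 0.0839; 0.0839 0.7201]  H_jac=[-0.3280 -0.0943]  S=[0.3745]  K=[-0.5330; -0.2549]  nu=[2.2823]  x^+=[-2.0264, 2.2339]  P^+=[0.4780 0.0330; 0.0330 0.6958]

x_post = [-2.0264, 2.2339]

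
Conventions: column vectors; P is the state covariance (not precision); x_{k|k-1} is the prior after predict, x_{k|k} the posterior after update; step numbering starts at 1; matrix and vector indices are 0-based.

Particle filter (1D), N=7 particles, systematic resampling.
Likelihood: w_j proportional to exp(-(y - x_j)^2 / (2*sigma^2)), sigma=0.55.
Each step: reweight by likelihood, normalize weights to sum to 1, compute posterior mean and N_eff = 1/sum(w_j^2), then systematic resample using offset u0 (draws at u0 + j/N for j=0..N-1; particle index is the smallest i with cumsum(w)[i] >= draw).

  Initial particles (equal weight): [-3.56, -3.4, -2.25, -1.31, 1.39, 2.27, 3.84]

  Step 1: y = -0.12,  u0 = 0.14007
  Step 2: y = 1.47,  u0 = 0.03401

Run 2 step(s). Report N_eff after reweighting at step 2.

N_eff = 2.0000

step 1: w=[0.0000, 0.0000, 0.0046, 0.8023, 0.1924, 0.0007, 0.0000]  mean=-0.7926  Neff=1.4689  idx=[3, 3, 3, 3, 3, 4, 4]
step 2: w=[0.0000, 0.0000, 0.0000, 0.0000, 0.0000, 0.5000, 0.5000]  mean=1.3900  Neff=2.0000  idx=[5, 5, 5, 5, 6, 6, 6]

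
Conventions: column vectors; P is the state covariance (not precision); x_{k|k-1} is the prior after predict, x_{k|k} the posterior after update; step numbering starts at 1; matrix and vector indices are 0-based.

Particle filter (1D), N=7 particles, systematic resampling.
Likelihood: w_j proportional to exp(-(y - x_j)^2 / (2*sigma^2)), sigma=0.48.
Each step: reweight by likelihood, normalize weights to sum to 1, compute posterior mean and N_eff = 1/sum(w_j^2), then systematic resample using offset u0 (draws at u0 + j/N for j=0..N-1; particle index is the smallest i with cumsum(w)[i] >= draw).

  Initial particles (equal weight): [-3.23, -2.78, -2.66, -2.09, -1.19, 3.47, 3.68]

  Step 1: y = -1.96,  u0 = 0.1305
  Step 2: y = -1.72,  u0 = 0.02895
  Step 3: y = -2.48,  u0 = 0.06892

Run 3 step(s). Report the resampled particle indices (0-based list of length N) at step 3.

resampled_idx = [0, 1, 1, 2, 3, 4, 5]

step 1: w=[0.0163, 0.1258, 0.1868, 0.5216, 0.1494, 0.0000, 0.0000]  mean=-2.1674  Neff=2.8951  idx=[1, 2, 3, 3, 3, 3, 4]
step 2: w=[0.0233, 0.0392, 0.1981, 0.1981, 0.1981, 0.1981, 0.1450]  mean=-1.9979  Neff=5.5515  idx=[1, 2, 3, 3, 4, 5, 6]
step 3: w=[0.2047, 0.1579, 0.1579, 0.1579, 0.1579, 0.1579, 0.0059]  mean=-2.2013  Neff=6.0039  idx=[0, 1, 1, 2, 3, 4, 5]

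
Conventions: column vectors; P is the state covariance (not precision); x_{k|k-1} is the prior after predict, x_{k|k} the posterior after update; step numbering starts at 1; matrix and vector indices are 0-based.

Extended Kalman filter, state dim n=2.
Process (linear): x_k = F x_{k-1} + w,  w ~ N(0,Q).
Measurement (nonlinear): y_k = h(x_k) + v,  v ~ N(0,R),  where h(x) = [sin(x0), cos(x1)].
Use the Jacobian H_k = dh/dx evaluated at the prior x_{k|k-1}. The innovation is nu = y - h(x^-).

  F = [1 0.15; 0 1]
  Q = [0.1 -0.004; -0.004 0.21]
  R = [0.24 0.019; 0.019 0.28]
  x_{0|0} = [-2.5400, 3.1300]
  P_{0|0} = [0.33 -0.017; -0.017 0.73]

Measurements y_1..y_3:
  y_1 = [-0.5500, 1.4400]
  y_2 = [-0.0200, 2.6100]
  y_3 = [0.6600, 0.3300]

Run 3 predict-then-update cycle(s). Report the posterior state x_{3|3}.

x_post = [-3.0934, 1.1712]

step 1: x^-=[-2.0705, 3.1300]  P^-=[0.4413 0.0885; 0.0885 0.9400]  H_jac=[-0.4792 0.0000; 0.0000 -0.0116]  S=[0.3413 0.0195; 0.0195 0.2801]  K=[-0.6218 0.0396; -0.1225 -0.0304]  nu=[0.3277, 2.4399]  x^+=[-2.1777, 3.0157]  P^+=[0.3099 0.0626; 0.0626 0.9345]
step 2: x^-=[-1.7253, 3.0157]  P^-=[0.4497 0.1987; 0.1987 1.1445]  H_jac=[-0.1539 0.0000; 0.0000 -0.1255]  S=[0.2506 0.0228; 0.0228 0.2980]  K=[-0.2703 -0.0630; -0.0786 -0.4760]  nu=[0.9681, 3.6021]  x^+=[-2.2139, 1.2250]  P^+=[0.4294 0.1814; 0.1814 1.0737]
step 3: x^-=[-2.0301, 1.2250]  P^-=[0.6080 0.3385; 0.3385 1.2837]  H_jac=[-0.4433 0.0000; 0.0000 -0.9408]  S=[0.3595 0.1602; 0.1602 1.4162]  K=[-0.6841 -0.1475; -0.0394 -0.8483]  nu=[1.5564, -0.0089]  x^+=[-3.0934, 1.1712]  P^+=[0.3766 0.0577; 0.0577 0.2533]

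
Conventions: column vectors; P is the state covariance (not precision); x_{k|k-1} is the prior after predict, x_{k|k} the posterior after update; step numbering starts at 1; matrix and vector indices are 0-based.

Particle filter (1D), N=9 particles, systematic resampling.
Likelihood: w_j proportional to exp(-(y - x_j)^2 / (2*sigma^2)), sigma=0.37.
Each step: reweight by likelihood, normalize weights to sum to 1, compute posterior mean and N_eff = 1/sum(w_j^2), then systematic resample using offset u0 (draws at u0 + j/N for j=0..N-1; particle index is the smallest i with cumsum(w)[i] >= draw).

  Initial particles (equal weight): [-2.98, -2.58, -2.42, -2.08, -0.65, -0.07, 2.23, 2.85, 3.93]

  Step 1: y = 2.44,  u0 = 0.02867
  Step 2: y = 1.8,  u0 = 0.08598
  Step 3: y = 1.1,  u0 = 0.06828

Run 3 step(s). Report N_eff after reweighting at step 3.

step 1: w=[0.0000, 0.0000, 0.0000, 0.0000, 0.0000, 0.0000, 0.6112, 0.3886, 0.0002]  mean=2.4713  Neff=1.9064  idx=[6, 6, 6, 6, 6, 6, 7, 7, 7]
step 2: w=[0.1638, 0.1638, 0.1638, 0.1638, 0.1638, 0.1638, 0.0057, 0.0057, 0.0057]  mean=2.2407  Neff=6.2083  idx=[0, 1, 1, 2, 3, 3, 4, 5, 5]
step 3: w=[0.1111, 0.1111, 0.1111, 0.1111, 0.1111, 0.1111, 0.1111, 0.1111, 0.1111]  mean=2.2300  Neff=9.0000  idx=[0, 1, 2, 3, 4, 5, 6, 7, 8]

N_eff = 9.0000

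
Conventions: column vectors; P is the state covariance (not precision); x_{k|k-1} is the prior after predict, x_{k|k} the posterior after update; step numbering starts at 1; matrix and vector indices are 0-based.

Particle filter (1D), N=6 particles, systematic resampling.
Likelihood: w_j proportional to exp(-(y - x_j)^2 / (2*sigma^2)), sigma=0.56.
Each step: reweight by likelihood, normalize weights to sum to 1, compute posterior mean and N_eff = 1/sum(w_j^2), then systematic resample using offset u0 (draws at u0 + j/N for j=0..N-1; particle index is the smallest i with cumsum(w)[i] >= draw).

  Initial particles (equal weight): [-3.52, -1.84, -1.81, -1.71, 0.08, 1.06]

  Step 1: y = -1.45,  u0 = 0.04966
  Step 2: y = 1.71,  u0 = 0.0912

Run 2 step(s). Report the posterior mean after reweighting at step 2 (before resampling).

post_mean = -1.7507

step 1: w=[0.0004, 0.3113, 0.3226, 0.3562, 0.0095, 0.0000]  mean=-1.7665  Neff=3.0495  idx=[1, 1, 2, 2, 3, 3]
step 2: w=[0.0753, 0.0753, 0.1056, 0.1056, 0.3192, 0.3192]  mean=-1.7507  Neff=4.2130  idx=[1, 3, 4, 4, 5, 5]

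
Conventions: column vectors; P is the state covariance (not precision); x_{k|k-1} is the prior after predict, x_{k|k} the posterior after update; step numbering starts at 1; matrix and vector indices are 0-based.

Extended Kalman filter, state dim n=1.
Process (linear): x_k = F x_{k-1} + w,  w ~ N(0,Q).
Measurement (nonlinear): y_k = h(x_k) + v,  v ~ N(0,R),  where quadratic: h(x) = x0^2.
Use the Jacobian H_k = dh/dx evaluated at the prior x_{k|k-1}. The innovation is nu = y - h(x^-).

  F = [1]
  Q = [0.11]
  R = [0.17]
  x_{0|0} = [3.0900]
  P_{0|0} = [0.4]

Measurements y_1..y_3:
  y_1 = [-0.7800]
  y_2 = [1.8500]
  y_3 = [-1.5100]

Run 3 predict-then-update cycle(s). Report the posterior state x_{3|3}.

x_post = [0.3223]

step 1: x^-=[3.0900]  P^-=[0.5100]  H_jac=[6.1800]  S=[19.6481]  K=[0.1604]  nu=[-10.3281]  x^+=[1.4332]  P^+=[0.0044]
step 2: x^-=[1.4332]  P^-=[0.1144]  H_jac=[2.8665]  S=[1.1101]  K=[0.2954]  nu=[-0.2042]  x^+=[1.3729]  P^+=[0.0175]
step 3: x^-=[1.3729]  P^-=[0.1275]  H_jac=[2.7458]  S=[1.1315]  K=[0.3095]  nu=[-3.3949]  x^+=[0.3223]  P^+=[0.0192]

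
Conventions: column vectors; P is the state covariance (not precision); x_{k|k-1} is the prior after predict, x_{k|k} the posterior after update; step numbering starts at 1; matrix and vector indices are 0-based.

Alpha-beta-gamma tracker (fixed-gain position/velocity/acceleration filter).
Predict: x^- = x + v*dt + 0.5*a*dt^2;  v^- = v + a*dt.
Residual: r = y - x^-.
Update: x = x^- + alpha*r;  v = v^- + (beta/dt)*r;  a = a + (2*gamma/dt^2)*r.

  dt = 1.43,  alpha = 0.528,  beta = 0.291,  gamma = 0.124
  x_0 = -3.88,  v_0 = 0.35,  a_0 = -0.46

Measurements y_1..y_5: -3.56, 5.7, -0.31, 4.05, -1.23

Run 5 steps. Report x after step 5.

step 1: x_pred=-3.8498  r=0.2898  x^+=-3.6968  v^+=-0.2488  a^+=-0.4249
step 2: x_pred=-4.4870  r=10.1870  x^+=0.8917  v^+=1.2167  a^+=0.8106
step 3: x_pred=3.4604  r=-3.7704  x^+=1.4696  v^+=1.6086  a^+=0.3533
step 4: x_pred=4.1311  r=-0.0811  x^+=4.0883  v^+=2.0973  a^+=0.3435
step 5: x_pred=7.4387  r=-8.6687  x^+=2.8616  v^+=0.8245  a^+=-0.7078

x_post = 2.8616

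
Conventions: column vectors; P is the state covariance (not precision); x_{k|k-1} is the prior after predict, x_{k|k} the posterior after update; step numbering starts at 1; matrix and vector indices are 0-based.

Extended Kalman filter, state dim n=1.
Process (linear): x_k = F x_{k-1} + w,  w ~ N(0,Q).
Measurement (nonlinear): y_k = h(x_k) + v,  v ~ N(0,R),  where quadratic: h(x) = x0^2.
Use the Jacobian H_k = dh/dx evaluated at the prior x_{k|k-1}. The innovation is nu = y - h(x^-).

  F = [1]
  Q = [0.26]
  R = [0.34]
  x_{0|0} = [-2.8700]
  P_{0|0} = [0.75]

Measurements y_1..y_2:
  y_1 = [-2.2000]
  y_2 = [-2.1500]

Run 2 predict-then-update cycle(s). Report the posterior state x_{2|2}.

step 1: x^-=[-2.8700]  P^-=[1.0100]  H_jac=[-5.7400]  S=[33.6171]  K=[-0.1725]  nu=[-10.4369]  x^+=[-1.0701]  P^+=[0.0102]
step 2: x^-=[-1.0701]  P^-=[0.2702]  H_jac=[-2.1402]  S=[1.5777]  K=[-0.3666]  nu=[-3.2951]  x^+=[0.1377]  P^+=[0.0582]

x_post = [0.1377]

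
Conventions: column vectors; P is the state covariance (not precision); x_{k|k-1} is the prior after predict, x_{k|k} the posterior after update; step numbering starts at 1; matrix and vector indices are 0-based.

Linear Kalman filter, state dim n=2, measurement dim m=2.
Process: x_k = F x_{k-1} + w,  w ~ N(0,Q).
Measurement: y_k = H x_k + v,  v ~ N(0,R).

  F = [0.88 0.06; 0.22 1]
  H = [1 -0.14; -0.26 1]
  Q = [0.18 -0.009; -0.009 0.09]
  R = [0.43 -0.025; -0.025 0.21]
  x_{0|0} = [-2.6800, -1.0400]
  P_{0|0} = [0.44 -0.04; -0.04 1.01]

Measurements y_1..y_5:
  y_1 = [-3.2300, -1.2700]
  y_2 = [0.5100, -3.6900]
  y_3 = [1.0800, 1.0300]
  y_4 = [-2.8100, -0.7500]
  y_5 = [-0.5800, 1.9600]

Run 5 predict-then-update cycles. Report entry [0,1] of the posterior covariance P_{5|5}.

step 1: x^-=[-2.4208, -1.6296]  P^-=[0.5201 0.1011; 0.1011 1.1037]  S=[0.9435 -0.2100; -0.2100 1.2963]  K=[0.5503 0.0628; 0.1332 0.8527]  nu=[-1.0373, -0.2698]  x^+=[-3.0086, -1.9978]  P^+=[0.2438 0.0628; 0.0628 0.1921]
step 2: x^-=[-2.7674, -2.6597]  P^-=[0.3762 0.1059; 0.1059 0.3215]  S=[0.7828 -0.0581; -0.0581 0.5019]  K=[0.4668 0.0701; 0.1223 0.5999]  nu=[2.9051, -1.7498]  x^+=[-1.5340, -3.3543]  P^+=[0.2069 0.0568; 0.0568 0.1377]
step 3: x^-=[-1.5512, -3.6918]  P^-=[0.3467 0.0901; 0.0901 0.2627]  S=[0.7567 -0.0586; -0.0586 0.4493]  K=[0.4461 0.0580; 0.1128 0.5473]  nu=[2.1143, 4.3185]  x^+=[-0.3575, -1.0897]  P^+=[0.1977 0.0524; 0.0524 0.1257]
step 4: x^-=[-0.3800, -1.1684]  P^-=[0.3391 0.0837; 0.0837 0.2484]  S=[0.7505 -0.0612; -0.0612 0.4378]  K=[0.4404 0.0513; 0.1086 0.5329]  nu=[-2.5936, 0.3196]  x^+=[-1.5057, -1.2798]  P^+=[0.1952 0.0505; 0.0505 0.1223]
step 5: x^-=[-1.4018, -1.6110]  P^-=[0.3369 0.0812; 0.0812 0.2440]  S=[0.7489 -0.0626; -0.0626 0.4345]  K=[0.4387 0.0485; 0.1070 0.5283]  nu=[0.5963, 3.2065]  x^+=[-0.9847, 0.1468]  P^+=[0.1944 0.0498; 0.0498 0.1212]

P_post[0,1] = 0.0498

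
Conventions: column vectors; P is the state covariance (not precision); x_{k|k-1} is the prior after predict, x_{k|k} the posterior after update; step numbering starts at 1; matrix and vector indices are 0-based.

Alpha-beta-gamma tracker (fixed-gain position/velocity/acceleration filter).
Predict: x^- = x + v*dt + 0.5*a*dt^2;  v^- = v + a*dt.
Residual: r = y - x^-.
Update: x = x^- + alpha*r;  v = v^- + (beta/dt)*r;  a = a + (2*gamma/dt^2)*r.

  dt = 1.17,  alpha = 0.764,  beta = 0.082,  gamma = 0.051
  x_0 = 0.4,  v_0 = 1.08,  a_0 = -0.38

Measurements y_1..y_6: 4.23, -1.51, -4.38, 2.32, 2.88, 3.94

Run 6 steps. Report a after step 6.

a_post = 0.2163

step 1: x_pred=1.4035  r=2.8265  x^+=3.5629  v^+=0.8335  a^+=-0.1694
step 2: x_pred=4.4222  r=-5.9322  x^+=-0.1100  v^+=0.2195  a^+=-0.6114
step 3: x_pred=-0.2716  r=-4.1084  x^+=-3.4104  v^+=-0.7837  a^+=-0.9175
step 4: x_pred=-4.9554  r=7.2754  x^+=0.6030  v^+=-1.3474  a^+=-0.3754
step 5: x_pred=-1.2304  r=4.1104  x^+=1.9100  v^+=-1.4985  a^+=-0.0692
step 6: x_pred=0.1093  r=3.8307  x^+=3.0360  v^+=-1.3110  a^+=0.2163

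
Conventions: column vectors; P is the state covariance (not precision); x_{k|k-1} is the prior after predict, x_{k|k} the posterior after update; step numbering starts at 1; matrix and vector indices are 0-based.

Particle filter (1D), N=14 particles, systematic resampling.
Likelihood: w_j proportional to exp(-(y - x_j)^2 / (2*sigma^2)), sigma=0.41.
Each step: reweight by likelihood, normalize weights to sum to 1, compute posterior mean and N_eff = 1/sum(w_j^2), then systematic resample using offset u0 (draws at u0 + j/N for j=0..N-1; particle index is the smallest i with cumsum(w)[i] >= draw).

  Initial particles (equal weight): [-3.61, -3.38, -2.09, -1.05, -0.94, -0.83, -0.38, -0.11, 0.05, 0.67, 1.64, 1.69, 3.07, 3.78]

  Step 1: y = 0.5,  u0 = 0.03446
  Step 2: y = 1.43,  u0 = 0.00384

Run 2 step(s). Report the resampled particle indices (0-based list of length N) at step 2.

step 1: w=[0.0000, 0.0000, 0.0000, 0.0004, 0.0011, 0.0027, 0.0515, 0.1705, 0.2823, 0.4731, 0.0108, 0.0076, 0.0000, 0.0000]  mean=0.3197  Neff=2.9813  idx=[6, 7, 7, 8, 8, 8, 8, 9, 9, 9, 9, 9, 9, 9]
step 2: w=[0.0000, 0.0007, 0.0007, 0.0027, 0.0027, 0.0027, 0.0027, 0.1411, 0.1411, 0.1411, 0.1411, 0.1411, 0.1411, 0.1411]  mean=0.6621  Neff=7.1740  idx=[3, 7, 7, 8, 8, 9, 9, 10, 10, 11, 12, 12, 13, 13]

resampled_idx = [3, 7, 7, 8, 8, 9, 9, 10, 10, 11, 12, 12, 13, 13]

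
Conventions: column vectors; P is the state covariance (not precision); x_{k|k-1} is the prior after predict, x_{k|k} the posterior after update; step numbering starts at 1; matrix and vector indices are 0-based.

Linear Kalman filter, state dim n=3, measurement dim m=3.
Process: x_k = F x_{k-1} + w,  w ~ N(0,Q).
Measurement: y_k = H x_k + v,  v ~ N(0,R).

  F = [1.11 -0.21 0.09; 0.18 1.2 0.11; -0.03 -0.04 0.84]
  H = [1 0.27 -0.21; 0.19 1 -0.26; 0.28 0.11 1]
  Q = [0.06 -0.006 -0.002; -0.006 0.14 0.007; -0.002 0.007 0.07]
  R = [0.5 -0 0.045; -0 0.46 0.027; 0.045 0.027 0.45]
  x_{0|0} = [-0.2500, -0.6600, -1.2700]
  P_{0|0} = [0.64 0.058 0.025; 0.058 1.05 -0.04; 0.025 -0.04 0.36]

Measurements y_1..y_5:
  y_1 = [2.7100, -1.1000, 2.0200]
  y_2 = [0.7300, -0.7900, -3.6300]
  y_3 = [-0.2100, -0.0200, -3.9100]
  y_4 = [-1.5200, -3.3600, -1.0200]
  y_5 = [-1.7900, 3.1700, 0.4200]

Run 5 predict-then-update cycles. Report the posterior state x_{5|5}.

x_post = [-0.7240, 0.0924, -0.4812]

step 1: x^-=[-0.2532, -0.9767, -1.0329]  P^-=[0.8772 -0.0640 0.0410; -0.0640 1.6926 -0.0525; 0.0410 -0.0525 0.3278]  S=[1.4693 0.5767 0.2857; 0.5767 2.2053 0.1091; 0.2857 0.1091 0.8745]  K=[0.6004 -0.1222 0.1387; -0.0390 0.7760 0.0482; -0.0875 -0.0567 0.4170]  nu=[3.0100, -0.3437, 3.2312]  x^+=[2.0442, -1.2049, 0.0708]  P^+=[0.3385 -0.1157 0.0041; -0.1157 0.3882 0.0306; 0.0041 0.0306 0.1777]
step 2: x^-=[2.5285, -1.0702, 0.0463]  P^-=[0.5493 -0.1810 0.0061; -0.1810 0.6704 0.0393; 0.0061 0.0393 0.1938]  S=[1.0019 0.0928 0.1599; 0.0928 1.0735 0.0640; 0.1599 0.0640 0.6959]  K=[0.4936 -0.1215 0.0989; -0.0708 0.5860 0.0520; -0.0707 -0.0214 0.3053]  nu=[-1.4998, -0.1882, -4.2666]  x^+=[1.3888, -1.2959, -1.1463]  P^+=[0.2795 -0.1071 -0.0030; -0.1071 0.2999 0.0330; -0.0030 0.0330 0.1309]
step 3: x^-=[1.7106, -1.4312, -0.9528]  P^-=[0.4668 -0.1606 -0.0036; -0.1606 0.5448 0.0405; -0.0036 0.0405 0.1607]  S=[0.9238 0.0654 0.1349; 0.0654 0.9508 0.0606; 0.1349 0.0606 0.6509]  K=[0.4548 -0.1113 0.0842; -0.0688 0.5314 0.0500; -0.0666 -0.0145 0.2674]  nu=[-1.7342, 0.8385, -3.2788]  x^+=[0.5524, -1.0303, -1.7262]  P^+=[0.2568 -0.0992 -0.0056; -0.0992 0.2728 0.0315; -0.0056 0.0315 0.1150]
step 4: x^-=[0.6742, -1.3269, -1.4253]  P^-=[0.4333 -0.1488 -0.0067; -0.1488 0.5078 0.0382; -0.0067 0.0382 0.1498]  S=[0.8950 0.0625 0.1255; 0.0625 0.9178 0.0586; 0.1255 0.0586 0.6354]  K=[0.4372 -0.1053 0.0780; -0.0646 0.5130 0.0480; -0.0657 -0.0139 0.2536]  nu=[-2.1352, -2.5318, 0.3625]  x^+=[0.0355, -2.4704, -1.1581]  P^+=[0.2463 -0.0948 -0.0066; -0.0948 0.2631 0.0302; -0.0066 0.0302 0.1093]
step 5: x^-=[0.4540, -3.0855, -0.8750]  P^-=[0.4177 -0.1431 -0.0077; -0.1431 0.4949 0.0365; -0.0077 0.0365 0.1459]  S=[0.8821 0.0626 0.1213; 0.0626 0.9073 0.0573; 0.1213 0.0573 0.6295]  K=[0.4285 -0.1024 0.0754; -0.0618 0.5064 0.0467; -0.0654 -0.0143 0.2486]  nu=[-1.5946, 5.9417, 1.5073]  x^+=[-0.7240, 0.0924, -0.4812]  P^+=[0.2412 -0.0927 -0.0069; -0.0927 0.2594 0.0293; -0.0069 0.0293 0.1072]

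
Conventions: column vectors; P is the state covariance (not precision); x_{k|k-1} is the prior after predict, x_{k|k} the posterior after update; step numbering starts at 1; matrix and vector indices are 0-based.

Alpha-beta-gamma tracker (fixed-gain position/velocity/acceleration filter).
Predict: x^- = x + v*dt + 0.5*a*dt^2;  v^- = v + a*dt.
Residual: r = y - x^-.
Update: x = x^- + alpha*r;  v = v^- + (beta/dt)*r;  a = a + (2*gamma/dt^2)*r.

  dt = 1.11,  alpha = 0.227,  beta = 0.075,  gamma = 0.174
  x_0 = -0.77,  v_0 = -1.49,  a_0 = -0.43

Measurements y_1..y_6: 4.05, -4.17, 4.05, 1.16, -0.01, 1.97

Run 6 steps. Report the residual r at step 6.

step 1: x_pred=-2.6888  r=6.7388  x^+=-1.1591  v^+=-1.5120  a^+=1.4733
step 2: x_pred=-1.9297  r=-2.2403  x^+=-2.4383  v^+=-0.0279  a^+=0.8406
step 3: x_pred=-1.9514  r=6.0014  x^+=-0.5891  v^+=1.3106  a^+=2.5357
step 4: x_pred=2.4278  r=-1.2678  x^+=2.1400  v^+=4.0395  a^+=2.1776
step 5: x_pred=7.9654  r=-7.9754  x^+=6.1550  v^+=5.9178  a^+=-0.0750
step 6: x_pred=12.6775  r=-10.7075  x^+=10.2469  v^+=5.1110  a^+=-3.0993

resid = -10.7075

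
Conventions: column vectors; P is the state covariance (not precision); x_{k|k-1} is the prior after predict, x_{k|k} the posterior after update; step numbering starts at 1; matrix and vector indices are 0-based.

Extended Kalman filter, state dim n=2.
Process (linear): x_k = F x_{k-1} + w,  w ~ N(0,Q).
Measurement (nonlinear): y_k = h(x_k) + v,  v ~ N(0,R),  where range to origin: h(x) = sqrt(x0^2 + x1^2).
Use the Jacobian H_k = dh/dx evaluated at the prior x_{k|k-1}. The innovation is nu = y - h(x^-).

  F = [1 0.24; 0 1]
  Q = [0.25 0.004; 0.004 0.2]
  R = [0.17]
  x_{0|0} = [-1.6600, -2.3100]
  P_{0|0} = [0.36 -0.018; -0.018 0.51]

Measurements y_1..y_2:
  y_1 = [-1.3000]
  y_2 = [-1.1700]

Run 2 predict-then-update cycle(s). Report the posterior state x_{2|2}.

step 1: x^-=[-2.2144, -2.3100]  P^-=[0.6307 0.1084; 0.1084 0.7100]  H_jac=[-0.6920 -0.7219]  S=[0.9503]  K=[-0.5416; -0.6183]  nu=[-4.4999]  x^+=[0.2229, 0.4721]  P^+=[0.3519 -0.2098; -0.2098 0.3467]
step 2: x^-=[0.3362, 0.4721]  P^-=[0.5212 -0.1226; -0.1226 0.5467]  H_jac=[0.5801 0.8146]  S=[0.5923]  K=[0.3418; 0.6319]  nu=[-1.7496]  x^+=[-0.2618, -0.6334]  P^+=[0.4520 -0.2505; -0.2505 0.3103]

x_post = [-0.2618, -0.6334]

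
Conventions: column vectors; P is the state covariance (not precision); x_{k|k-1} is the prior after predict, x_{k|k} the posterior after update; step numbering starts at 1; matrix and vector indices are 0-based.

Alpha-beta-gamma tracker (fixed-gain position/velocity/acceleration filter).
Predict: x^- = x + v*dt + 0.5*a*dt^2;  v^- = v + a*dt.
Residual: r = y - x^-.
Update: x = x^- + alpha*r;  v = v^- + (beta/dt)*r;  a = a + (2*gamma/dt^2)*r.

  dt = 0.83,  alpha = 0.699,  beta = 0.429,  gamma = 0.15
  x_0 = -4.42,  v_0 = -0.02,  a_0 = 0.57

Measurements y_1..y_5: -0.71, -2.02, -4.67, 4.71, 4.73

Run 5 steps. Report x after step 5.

step 1: x_pred=-4.2403  r=3.5303  x^+=-1.7726  v^+=2.2778  a^+=2.1073
step 2: x_pred=0.8438  r=-2.8638  x^+=-1.1580  v^+=2.5467  a^+=0.8602
step 3: x_pred=1.2520  r=-5.9220  x^+=-2.8875  v^+=0.1997  a^+=-1.7187
step 4: x_pred=-3.3137  r=8.0237  x^+=2.2949  v^+=2.9204  a^+=1.7754
step 5: x_pred=5.3304  r=-0.6004  x^+=4.9107  v^+=4.0837  a^+=1.5140

x_post = 4.9107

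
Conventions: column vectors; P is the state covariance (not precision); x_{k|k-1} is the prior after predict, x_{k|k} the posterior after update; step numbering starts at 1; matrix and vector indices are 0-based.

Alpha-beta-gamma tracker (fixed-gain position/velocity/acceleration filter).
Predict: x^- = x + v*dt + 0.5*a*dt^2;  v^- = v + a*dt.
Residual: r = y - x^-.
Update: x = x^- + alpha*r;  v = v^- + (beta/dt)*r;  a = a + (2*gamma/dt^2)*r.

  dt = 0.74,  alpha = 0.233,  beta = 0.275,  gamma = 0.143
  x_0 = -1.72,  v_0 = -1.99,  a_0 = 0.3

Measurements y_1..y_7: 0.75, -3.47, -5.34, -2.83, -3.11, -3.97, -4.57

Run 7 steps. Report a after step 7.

a_post = -0.2919

step 1: x_pred=-3.1105  r=3.8605  x^+=-2.2110  v^+=-0.3334  a^+=2.3162
step 2: x_pred=-1.8235  r=-1.6465  x^+=-2.2071  v^+=0.7688  a^+=1.4563
step 3: x_pred=-1.2395  r=-4.1005  x^+=-2.1949  v^+=0.3226  a^+=-0.6853
step 4: x_pred=-2.1438  r=-0.6862  x^+=-2.3037  v^+=-0.4395  a^+=-1.0437
step 5: x_pred=-2.9147  r=-0.1953  x^+=-2.9602  v^+=-1.2844  a^+=-1.1457
step 6: x_pred=-4.2244  r=0.2544  x^+=-4.1651  v^+=-2.0377  a^+=-1.0128
step 7: x_pred=-5.9503  r=1.3803  x^+=-5.6287  v^+=-2.2742  a^+=-0.2919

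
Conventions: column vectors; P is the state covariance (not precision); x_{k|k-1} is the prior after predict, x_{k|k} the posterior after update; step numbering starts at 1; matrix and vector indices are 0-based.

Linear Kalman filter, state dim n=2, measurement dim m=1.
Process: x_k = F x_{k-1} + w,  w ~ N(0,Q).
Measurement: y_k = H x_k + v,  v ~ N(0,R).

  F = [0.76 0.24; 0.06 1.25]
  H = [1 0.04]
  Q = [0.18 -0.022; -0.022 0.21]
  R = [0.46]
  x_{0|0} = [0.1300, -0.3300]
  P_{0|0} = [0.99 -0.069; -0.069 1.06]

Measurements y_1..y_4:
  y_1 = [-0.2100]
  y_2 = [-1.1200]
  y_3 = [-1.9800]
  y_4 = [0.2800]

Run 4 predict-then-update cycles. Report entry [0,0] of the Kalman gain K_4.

step 1: x^-=[0.0196, -0.4047]  P^-=[0.7877 0.2746; 0.2746 1.8595]  S=[1.2727]  K=[0.6276; 0.2742]  nu=[-0.2134]  x^+=[-0.1143, -0.4632]  P^+=[0.2865 0.0556; 0.0556 1.7638]
step 2: x^-=[-0.1981, -0.5859]  P^-=[0.4673 0.5738; 0.5738 2.9753]  S=[0.9780]  K=[0.5013; 0.7084]  nu=[-0.8985]  x^+=[-0.6485, -1.2224]  P^+=[0.2215 0.2265; 0.2265 2.4845]
step 3: x^-=[-0.7862, -1.5669]  P^-=[0.5337 0.9519; 0.9519 4.1268]  S=[1.0764]  K=[0.5312; 1.0376]  nu=[-1.1311]  x^+=[-1.3870, -2.7405]  P^+=[0.2300 0.3586; 0.3586 2.9678]
step 4: x^-=[-1.7119, -3.5089]  P^-=[0.6146 1.2247; 1.2247 4.9018]  S=[1.1804]  K=[0.5622; 1.2036]  nu=[2.1322]  x^+=[-0.5132, -0.9426]  P^+=[0.2416 0.4260; 0.4260 3.1919]

K[0,0] = 0.5622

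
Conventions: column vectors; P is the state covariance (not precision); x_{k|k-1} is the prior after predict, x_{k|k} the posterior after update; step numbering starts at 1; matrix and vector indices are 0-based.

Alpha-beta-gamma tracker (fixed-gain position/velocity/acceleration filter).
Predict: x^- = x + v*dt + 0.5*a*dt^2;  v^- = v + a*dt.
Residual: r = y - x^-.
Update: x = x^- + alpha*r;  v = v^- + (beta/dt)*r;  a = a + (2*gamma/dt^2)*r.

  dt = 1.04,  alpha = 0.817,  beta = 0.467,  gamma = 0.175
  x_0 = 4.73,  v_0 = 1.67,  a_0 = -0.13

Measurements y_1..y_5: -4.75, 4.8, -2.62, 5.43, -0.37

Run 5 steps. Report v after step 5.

step 1: x_pred=6.3965  r=-11.1465  x^+=-2.7102  v^+=-3.4704  a^+=-3.7369
step 2: x_pred=-8.3404  r=13.1404  x^+=2.3953  v^+=-1.4563  a^+=0.5152
step 3: x_pred=1.1594  r=-3.7794  x^+=-1.9284  v^+=-2.6176  a^+=-0.7078
step 4: x_pred=-5.0334  r=10.4634  x^+=3.5152  v^+=1.3448  a^+=2.6781
step 5: x_pred=6.3621  r=-6.7321  x^+=0.8620  v^+=1.1071  a^+=0.4996

v_post = 1.1071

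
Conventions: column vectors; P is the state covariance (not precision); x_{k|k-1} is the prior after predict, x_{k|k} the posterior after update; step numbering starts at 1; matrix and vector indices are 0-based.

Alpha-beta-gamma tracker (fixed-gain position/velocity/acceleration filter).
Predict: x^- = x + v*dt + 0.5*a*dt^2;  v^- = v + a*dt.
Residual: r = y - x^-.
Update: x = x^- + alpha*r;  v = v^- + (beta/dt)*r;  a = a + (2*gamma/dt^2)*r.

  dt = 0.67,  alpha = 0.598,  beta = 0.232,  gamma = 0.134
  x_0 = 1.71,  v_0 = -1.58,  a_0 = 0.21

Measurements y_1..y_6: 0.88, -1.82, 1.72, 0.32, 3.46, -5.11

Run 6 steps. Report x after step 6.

step 1: x_pred=0.6985  r=0.1815  x^+=0.8071  v^+=-1.3765  a^+=0.3183
step 2: x_pred=-0.0437  r=-1.7763  x^+=-1.1059  v^+=-1.7782  a^+=-0.7421
step 3: x_pred=-2.4639  r=4.1839  x^+=0.0381  v^+=-0.8267  a^+=1.7557
step 4: x_pred=-0.1218  r=0.4418  x^+=0.1424  v^+=0.5026  a^+=2.0195
step 5: x_pred=0.9324  r=2.5276  x^+=2.4439  v^+=2.7309  a^+=3.5285
step 6: x_pred=5.0656  r=-10.1756  x^+=-1.0194  v^+=1.5715  a^+=-2.5465

x_post = -1.0194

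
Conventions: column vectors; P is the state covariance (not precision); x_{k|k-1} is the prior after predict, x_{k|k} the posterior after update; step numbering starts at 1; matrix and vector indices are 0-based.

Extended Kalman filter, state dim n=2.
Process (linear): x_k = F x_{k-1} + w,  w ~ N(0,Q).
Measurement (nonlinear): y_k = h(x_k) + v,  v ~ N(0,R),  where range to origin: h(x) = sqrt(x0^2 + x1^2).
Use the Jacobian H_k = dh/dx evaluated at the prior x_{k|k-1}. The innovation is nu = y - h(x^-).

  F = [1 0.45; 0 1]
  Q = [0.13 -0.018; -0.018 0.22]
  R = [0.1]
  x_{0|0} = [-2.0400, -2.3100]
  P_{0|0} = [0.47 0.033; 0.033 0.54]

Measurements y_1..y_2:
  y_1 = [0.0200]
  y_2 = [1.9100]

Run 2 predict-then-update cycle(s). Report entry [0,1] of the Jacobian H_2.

step 1: x^-=[-3.0795, -2.3100]  P^-=[0.7390 0.2580; 0.2580 0.7600]  H_jac=[-0.8000 -0.6001]  S=[1.0943]  K=[-0.6817; -0.6054]  nu=[-3.8296]  x^+=[-0.4687, 0.0083]  P^+=[0.2305 -0.1936; -0.1936 0.3590]
step 2: x^-=[-0.4650, 0.0083]  P^-=[0.2589 -0.0501; -0.0501 0.5790]  H_jac=[-0.9998 0.0178]  S=[0.3608]  K=[-0.7200; 0.1673]  nu=[1.4450]  x^+=[-1.5053, 0.2501]  P^+=[0.0719 -0.0066; -0.0066 0.5689]

H_jac[0,1] = 0.0178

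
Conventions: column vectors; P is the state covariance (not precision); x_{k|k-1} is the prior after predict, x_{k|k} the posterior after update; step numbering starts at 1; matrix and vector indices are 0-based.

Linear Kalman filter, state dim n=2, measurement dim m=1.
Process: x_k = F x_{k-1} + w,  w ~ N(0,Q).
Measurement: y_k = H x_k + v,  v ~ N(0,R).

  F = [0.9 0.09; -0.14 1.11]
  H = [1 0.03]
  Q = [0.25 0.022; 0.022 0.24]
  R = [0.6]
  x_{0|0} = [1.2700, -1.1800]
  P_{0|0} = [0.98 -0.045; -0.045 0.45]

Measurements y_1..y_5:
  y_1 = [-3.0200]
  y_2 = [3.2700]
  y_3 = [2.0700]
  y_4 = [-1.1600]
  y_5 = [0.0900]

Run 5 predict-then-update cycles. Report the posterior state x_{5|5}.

x_post = [0.0214, -2.0678]

step 1: x^-=[1.0368, -1.4876]  P^-=[1.0402 -0.1009; -0.1009 0.8276]  S=[1.6348]  K=[0.6344; -0.0465]  nu=[-4.0122]  x^+=[-1.5085, -1.3009]  P^+=[0.3822 -0.0526; -0.0526 0.8241]
step 2: x^-=[-1.4747, -1.2328]  P^-=[0.5577 0.0042; 0.0042 1.2792]  S=[1.1591]  K=[0.4813; 0.0368]  nu=[4.7817]  x^+=[0.8266, -1.0570]  P^+=[0.2893 -0.0163; -0.0163 1.2777]
step 3: x^-=[0.6488, -1.2890]  P^-=[0.4920 0.0971; 0.0971 1.8249]  S=[1.0995]  K=[0.4501; 0.1381]  nu=[1.4599]  x^+=[1.3060, -1.0873]  P^+=[0.2692 0.0288; 0.0288 1.8039]
step 4: x^-=[1.0775, -1.3897]  P^-=[0.4873 0.1967; 0.1967 2.4590]  S=[1.1014]  K=[0.4479; 0.2456]  nu=[-2.1958]  x^+=[0.0941, -1.9289]  P^+=[0.2664 0.0756; 0.0756 2.3926]
step 5: x^-=[-0.0889, -2.1543]  P^-=[0.4974 0.3020; 0.3020 3.1696]  S=[1.1184]  K=[0.4529; 0.3550]  nu=[0.2435]  x^+=[0.0214, -2.0678]  P^+=[0.2681 0.1222; 0.1222 3.0287]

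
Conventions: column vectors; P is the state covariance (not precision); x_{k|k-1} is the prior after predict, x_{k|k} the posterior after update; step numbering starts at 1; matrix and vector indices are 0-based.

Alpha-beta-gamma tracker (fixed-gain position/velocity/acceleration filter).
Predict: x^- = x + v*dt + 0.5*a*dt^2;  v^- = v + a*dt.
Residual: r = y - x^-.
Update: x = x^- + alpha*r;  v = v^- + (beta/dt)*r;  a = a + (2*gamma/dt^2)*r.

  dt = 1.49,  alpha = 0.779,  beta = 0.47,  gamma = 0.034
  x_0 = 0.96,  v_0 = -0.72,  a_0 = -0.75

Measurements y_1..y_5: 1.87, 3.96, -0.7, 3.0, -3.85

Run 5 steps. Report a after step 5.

step 1: x_pred=-0.9453  r=2.8153  x^+=1.2478  v^+=-0.9494  a^+=-0.6638
step 2: x_pred=-0.9037  r=4.8637  x^+=2.8851  v^+=-0.4043  a^+=-0.5148
step 3: x_pred=1.7113  r=-2.4113  x^+=-0.1671  v^+=-1.9319  a^+=-0.5887
step 4: x_pred=-3.6991  r=6.6991  x^+=1.5195  v^+=-0.6959  a^+=-0.3835
step 5: x_pred=0.0570  r=-3.9070  x^+=-2.9866  v^+=-2.4996  a^+=-0.5031

a_post = -0.5031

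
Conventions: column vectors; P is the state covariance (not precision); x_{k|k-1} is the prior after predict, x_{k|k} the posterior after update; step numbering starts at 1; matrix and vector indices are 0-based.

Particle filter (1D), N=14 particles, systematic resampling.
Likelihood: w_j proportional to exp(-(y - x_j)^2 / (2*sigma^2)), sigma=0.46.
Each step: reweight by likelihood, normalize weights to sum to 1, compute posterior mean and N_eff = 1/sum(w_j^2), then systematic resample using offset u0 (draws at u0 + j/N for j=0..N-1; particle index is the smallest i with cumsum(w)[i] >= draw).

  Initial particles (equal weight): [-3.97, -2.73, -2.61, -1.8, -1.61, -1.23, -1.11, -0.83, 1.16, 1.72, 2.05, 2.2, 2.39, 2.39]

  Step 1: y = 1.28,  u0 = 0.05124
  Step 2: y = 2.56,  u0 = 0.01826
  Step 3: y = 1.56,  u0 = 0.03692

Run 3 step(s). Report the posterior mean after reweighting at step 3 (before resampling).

step 1: w=[0.0000, 0.0000, 0.0000, 0.0000, 0.0000, 0.0000, 0.0000, 0.0000, 0.4625, 0.3028, 0.1179, 0.0648, 0.0260, 0.0260]  mean=1.5658  Neff=3.0767  idx=[8, 8, 8, 8, 8, 8, 9, 9, 9, 9, 10, 10, 11, 13]
step 2: w=[0.0027, 0.0027, 0.0027, 0.0027, 0.0027, 0.0027, 0.0529, 0.0529, 0.0529, 0.0529, 0.1517, 0.1517, 0.2065, 0.2620]  mean=2.0856  Neff=5.9333  idx=[6, 7, 8, 10, 10, 10, 11, 11, 12, 12, 12, 13, 13, 13]
step 3: w=[0.1274, 0.1274, 0.1274, 0.0768, 0.0768, 0.0768, 0.0768, 0.0768, 0.0514, 0.0514, 0.0514, 0.0266, 0.0266, 0.0266]  mean=1.9741  Neff=11.3368  idx=[0, 0, 1, 1, 2, 3, 4, 5, 5, 6, 7, 9, 10, 12]

post_mean = 1.9741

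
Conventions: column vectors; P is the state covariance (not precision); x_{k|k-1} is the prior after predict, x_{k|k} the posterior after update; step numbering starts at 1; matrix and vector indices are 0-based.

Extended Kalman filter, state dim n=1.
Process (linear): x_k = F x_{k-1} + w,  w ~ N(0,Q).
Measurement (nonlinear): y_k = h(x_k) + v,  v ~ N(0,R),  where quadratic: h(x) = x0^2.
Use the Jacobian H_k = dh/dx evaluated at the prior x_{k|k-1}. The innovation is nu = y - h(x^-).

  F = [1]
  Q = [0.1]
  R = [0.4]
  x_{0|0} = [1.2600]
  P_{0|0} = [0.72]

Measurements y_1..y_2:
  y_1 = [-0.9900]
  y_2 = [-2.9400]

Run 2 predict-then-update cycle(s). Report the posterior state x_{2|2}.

x_post = [-0.3374]

step 1: x^-=[1.2600]  P^-=[0.8200]  H_jac=[2.5200]  S=[5.6073]  K=[0.3685]  nu=[-2.5776]  x^+=[0.3101]  P^+=[0.0585]
step 2: x^-=[0.3101]  P^-=[0.1585]  H_jac=[0.6202]  S=[0.4610]  K=[0.2132]  nu=[-3.0362]  x^+=[-0.3374]  P^+=[0.1375]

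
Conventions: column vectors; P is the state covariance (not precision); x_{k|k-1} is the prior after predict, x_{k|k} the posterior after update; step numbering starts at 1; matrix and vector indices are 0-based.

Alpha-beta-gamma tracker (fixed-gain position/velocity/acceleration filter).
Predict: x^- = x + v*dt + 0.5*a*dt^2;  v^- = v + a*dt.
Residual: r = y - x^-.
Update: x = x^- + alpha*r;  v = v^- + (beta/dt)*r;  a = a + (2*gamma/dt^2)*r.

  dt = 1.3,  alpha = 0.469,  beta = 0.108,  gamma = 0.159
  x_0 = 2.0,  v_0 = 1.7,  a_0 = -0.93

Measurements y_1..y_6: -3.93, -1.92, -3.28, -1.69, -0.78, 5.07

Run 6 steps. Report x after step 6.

x_post = -3.2551

step 1: x_pred=3.4242  r=-7.3542  x^+=-0.0249  v^+=-0.1200  a^+=-2.3138
step 2: x_pred=-2.1361  r=0.2161  x^+=-2.0347  v^+=-3.1099  a^+=-2.2731
step 3: x_pred=-7.9985  r=4.7185  x^+=-5.7855  v^+=-5.6730  a^+=-1.3853
step 4: x_pred=-14.3310  r=12.6410  x^+=-8.4024  v^+=-6.4237  a^+=0.9933
step 5: x_pred=-15.9139  r=15.1339  x^+=-8.8161  v^+=-3.8752  a^+=3.8410
step 6: x_pred=-10.6082  r=15.6782  x^+=-3.2551  v^+=2.4206  a^+=6.7911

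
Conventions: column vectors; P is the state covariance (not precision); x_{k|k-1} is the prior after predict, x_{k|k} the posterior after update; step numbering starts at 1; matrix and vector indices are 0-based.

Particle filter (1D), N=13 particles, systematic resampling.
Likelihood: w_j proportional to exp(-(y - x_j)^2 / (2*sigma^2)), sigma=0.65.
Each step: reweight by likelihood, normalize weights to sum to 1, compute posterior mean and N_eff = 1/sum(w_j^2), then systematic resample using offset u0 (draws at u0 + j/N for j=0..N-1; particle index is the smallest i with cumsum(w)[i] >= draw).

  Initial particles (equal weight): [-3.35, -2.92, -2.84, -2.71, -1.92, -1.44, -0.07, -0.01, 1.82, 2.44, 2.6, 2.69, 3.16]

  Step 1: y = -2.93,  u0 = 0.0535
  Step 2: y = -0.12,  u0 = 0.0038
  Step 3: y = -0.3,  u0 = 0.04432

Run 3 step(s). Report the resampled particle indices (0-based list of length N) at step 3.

step 1: w=[0.1971, 0.2428, 0.2405, 0.2293, 0.0726, 0.0176, 0.0000, 0.0000, 0.0000, 0.0000, 0.0000, 0.0000, 0.0000]  mean=-2.8387  Neff=4.6762  idx=[0, 0, 1, 1, 1, 1, 2, 2, 2, 3, 3, 3, 4]
step 2: w=[0.0002, 0.0002, 0.0040, 0.0040, 0.0040, 0.0040, 0.0067, 0.0067, 0.0067, 0.0152, 0.0152, 0.0152, 0.9182]  mean=-1.9908  Neff=1.1848  idx=[2, 11, 12, 12, 12, 12, 12, 12, 12, 12, 12, 12, 12]
step 3: w=[0.0006, 0.0021, 0.0907, 0.0907, 0.0907, 0.0907, 0.0907, 0.0907, 0.0907, 0.0907, 0.0907, 0.0907, 0.0907]  mean=-1.9223  Neff=11.0589  idx=[2, 3, 4, 5, 5, 6, 7, 8, 9, 10, 10, 11, 12]

resampled_idx = [2, 3, 4, 5, 5, 6, 7, 8, 9, 10, 10, 11, 12]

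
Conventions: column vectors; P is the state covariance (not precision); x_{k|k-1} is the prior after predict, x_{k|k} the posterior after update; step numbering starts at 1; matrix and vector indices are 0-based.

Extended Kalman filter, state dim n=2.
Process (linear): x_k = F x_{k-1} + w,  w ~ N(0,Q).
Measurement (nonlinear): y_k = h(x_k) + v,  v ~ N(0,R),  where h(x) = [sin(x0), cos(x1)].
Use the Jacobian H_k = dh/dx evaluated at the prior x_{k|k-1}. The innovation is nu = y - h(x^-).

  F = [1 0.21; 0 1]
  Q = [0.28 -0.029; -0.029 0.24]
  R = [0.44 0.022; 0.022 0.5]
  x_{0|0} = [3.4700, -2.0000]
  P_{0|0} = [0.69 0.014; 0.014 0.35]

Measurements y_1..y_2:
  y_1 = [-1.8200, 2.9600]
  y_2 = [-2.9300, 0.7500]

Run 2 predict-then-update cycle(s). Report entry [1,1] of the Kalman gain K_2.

step 1: x^-=[3.0500, -2.0000]  P^-=[0.9913 0.0585; 0.0585 0.5900]  H_jac=[-0.9958 0.0000; 0.0000 0.9093]  S=[1.4230 -0.0310; -0.0310 0.9878]  K=[-0.6930 0.0321; -0.0291 0.5422]  nu=[-1.9115, 3.3761]  x^+=[4.4831, -0.1138]  P^+=[0.3055 0.0009; 0.0009 0.2974]
step 2: x^-=[4.4592, -0.1138]  P^-=[0.5990 0.0344; 0.0344 0.5374]  H_jac=[-0.2505 0.0000; 0.0000 0.1136]  S=[0.4776 0.0210; 0.0210 0.5069]  K=[-0.3151 0.0208; -0.0234 0.1214]  nu=[-1.9619, -0.2435]  x^+=[5.0723, -0.0975]  P^+=[0.5516 0.0304; 0.0304 0.5298]

K[1,1] = 0.1214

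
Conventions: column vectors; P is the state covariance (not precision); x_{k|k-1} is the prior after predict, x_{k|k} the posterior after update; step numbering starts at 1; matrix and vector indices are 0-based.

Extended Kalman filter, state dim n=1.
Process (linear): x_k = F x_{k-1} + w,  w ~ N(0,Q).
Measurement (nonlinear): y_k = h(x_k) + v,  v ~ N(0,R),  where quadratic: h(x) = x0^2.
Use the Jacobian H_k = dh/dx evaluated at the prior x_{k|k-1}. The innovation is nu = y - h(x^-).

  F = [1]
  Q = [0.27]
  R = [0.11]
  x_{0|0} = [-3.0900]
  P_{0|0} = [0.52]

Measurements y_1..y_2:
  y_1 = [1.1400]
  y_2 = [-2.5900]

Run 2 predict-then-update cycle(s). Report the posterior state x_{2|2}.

x_post = [-0.1729]

step 1: x^-=[-3.0900]  P^-=[0.7900]  H_jac=[-6.1800]  S=[30.2820]  K=[-0.1612]  nu=[-8.4081]  x^+=[-1.7344]  P^+=[0.0029]
step 2: x^-=[-1.7344]  P^-=[0.2729]  H_jac=[-3.4688]  S=[3.3934]  K=[-0.2789]  nu=[-5.5982]  x^+=[-0.1729]  P^+=[0.0088]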